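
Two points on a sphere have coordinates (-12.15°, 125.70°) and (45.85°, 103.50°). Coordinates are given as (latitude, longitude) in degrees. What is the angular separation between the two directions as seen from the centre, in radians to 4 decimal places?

1.0708 rad

In radians: φ₁ = -0.2121, φ₂ = 0.8002, Δλ = -22.200° = -0.3875 rad.
cos c = sin φ₁ sin φ₂ + cos φ₁ cos φ₂ cos Δλ = (-0.2105)(0.7175) + (0.9776)(0.6965)(0.9259) = 0.47944,
so c = arccos(0.47944) = 1.07078 rad.
So the angular separation is 1.0708 rad.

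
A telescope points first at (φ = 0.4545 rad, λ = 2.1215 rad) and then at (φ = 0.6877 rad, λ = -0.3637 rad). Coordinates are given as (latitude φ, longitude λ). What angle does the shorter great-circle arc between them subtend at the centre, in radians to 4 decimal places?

1.8456 rad

In radians: φ₁ = 0.4545, φ₂ = 0.6877, Δλ = -142.391° = -2.4852 rad.
cos c = sin φ₁ sin φ₂ + cos φ₁ cos φ₂ cos Δλ = (0.4390)(0.6348) + (0.8985)(0.7727)(-0.7922) = -0.27133,
so c = arccos(-0.27133) = 1.84557 rad.
So the angular separation is 1.8456 rad.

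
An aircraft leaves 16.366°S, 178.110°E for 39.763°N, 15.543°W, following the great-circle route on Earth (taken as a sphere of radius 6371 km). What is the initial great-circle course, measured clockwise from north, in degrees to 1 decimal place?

24.2°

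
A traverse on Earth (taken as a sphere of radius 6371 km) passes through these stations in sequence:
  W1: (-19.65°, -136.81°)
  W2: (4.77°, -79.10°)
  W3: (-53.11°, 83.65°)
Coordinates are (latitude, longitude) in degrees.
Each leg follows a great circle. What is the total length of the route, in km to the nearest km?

Leg W1→W2: central angle 1.0777 rad, distance 6865.8 km.
Leg W2→W3: central angle 2.2624 rad, distance 14414.0 km.
Total: 6865.8 + 14414.0 ≈ 21280 km.

21280 km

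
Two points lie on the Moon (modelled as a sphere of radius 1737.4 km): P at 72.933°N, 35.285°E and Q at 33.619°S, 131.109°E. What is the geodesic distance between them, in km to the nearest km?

3749 km

In radians: φ₁ = 1.2729, φ₂ = -0.5868, Δλ = 95.824° = 1.6724 rad.
cos c = sin φ₁ sin φ₂ + cos φ₁ cos φ₂ cos Δλ = (0.9560)(-0.5537) + (0.2935)(0.8327)(-0.1015) = -0.55409,
so c = arccos(-0.55409) = 2.15806 rad.
Distance = R·c = 1737.4 × 2.1581 ≈ 3749 km.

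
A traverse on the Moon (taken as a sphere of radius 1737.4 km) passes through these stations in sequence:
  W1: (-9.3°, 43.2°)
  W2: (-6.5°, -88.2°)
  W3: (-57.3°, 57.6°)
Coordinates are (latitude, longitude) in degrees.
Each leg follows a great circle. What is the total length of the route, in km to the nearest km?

Leg W1→W2: central angle 2.2525 rad, distance 3913.5 km.
Leg W2→W3: central angle 1.9270 rad, distance 3347.9 km.
Total: 3913.5 + 3347.9 ≈ 7261 km.

7261 km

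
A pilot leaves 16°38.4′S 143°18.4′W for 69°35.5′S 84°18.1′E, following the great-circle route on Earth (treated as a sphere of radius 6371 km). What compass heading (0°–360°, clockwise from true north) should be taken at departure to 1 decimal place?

With φ₁ = -0.2904, φ₂ = -1.2146, Δλ = -2.3107 rad, the forward-azimuth formula gives
θ = atan2( sin Δλ cos φ₂ , cos φ₁ sin φ₂ − sin φ₁ cos φ₂ cos Δλ ) = atan2(-0.2575, -0.9653) = -165.06°.
Adding 360° brings this into [0°, 360°): 194.9°.

194.9°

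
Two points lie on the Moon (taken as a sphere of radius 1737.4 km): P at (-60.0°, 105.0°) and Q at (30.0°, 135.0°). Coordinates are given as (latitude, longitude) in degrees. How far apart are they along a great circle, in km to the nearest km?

2830 km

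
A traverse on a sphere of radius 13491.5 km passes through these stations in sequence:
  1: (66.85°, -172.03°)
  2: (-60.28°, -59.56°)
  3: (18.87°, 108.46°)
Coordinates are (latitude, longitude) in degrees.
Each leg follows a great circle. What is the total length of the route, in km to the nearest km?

67939 km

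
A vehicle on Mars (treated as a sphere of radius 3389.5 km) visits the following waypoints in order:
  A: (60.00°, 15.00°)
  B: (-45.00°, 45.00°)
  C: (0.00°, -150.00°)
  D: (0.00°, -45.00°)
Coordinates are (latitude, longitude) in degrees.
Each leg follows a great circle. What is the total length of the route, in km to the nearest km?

20463 km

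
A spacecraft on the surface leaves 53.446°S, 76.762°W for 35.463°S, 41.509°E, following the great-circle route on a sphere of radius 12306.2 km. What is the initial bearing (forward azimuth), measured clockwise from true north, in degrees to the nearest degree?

132°

Δλ = 118.271° = 2.0642 rad.
y = sin Δλ · cos φ₂ = (0.8807)(0.8145) = 0.7173
x = cos φ₁ sin φ₂ − sin φ₁ cos φ₂ cos Δλ = (0.5956)(-0.5802) − (-0.8033)(0.8145)(-0.4736) = -0.6554
θ = atan2(y, x) = 132.42°, so the bearing is 132°.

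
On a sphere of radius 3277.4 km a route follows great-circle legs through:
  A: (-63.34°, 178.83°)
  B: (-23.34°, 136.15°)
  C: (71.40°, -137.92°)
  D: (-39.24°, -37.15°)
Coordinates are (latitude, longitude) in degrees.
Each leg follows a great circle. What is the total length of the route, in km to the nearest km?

Leg A→B: central angle 0.8541 rad, distance 2799.1 km.
Leg B→C: central angle 1.9334 rad, distance 6336.5 km.
Leg C→D: central angle 2.2727 rad, distance 7448.6 km.
Total: 2799.1 + 6336.5 + 7448.6 ≈ 16584 km.

16584 km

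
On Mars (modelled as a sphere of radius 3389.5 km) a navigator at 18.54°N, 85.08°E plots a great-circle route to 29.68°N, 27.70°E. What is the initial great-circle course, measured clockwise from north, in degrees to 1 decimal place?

293.7°

With φ₁ = 0.3236, φ₂ = 0.5180, Δλ = -1.0015 rad, the forward-azimuth formula gives
θ = atan2( sin Δλ cos φ₂ , cos φ₁ sin φ₂ − sin φ₁ cos φ₂ cos Δλ ) = atan2(-0.7318, 0.3205) = -66.34°.
Adding 360° brings this into [0°, 360°): 293.7°.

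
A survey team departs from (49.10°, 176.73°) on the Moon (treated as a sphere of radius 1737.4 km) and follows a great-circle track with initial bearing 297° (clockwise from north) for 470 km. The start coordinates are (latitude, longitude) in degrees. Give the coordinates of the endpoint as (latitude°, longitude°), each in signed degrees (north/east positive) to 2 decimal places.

53.88°, 152.91°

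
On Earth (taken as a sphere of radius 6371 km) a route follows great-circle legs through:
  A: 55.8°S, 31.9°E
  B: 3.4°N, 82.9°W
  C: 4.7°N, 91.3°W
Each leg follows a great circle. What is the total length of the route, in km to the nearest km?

12788 km

Leg A→B: central angle 1.8592 rad, distance 11844.8 km.
Leg B→C: central angle 0.1480 rad, distance 942.8 km.
Total: 11844.8 + 942.8 ≈ 12788 km.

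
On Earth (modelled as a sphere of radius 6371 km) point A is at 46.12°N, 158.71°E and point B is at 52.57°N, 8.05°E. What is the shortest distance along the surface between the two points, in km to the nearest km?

8691 km

Let φ₁ = 0.8049 rad, φ₂ = 0.9175 rad, and Δλ = -2.6295 rad.
Haversine: a = sin²(Δφ/2) + cos φ₁ cos φ₂ sin²(Δλ/2) = 0.0032 + (0.6932)(0.6078)(0.9359) = 0.39744.
Central angle c = 2·arcsin(√a) = 1.36420 rad.
Distance = R·c = 6371 × 1.3642 ≈ 8691 km.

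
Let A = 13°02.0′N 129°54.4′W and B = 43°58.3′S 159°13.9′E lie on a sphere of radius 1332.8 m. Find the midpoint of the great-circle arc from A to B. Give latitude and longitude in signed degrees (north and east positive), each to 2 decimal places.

-18.66°, -159.23°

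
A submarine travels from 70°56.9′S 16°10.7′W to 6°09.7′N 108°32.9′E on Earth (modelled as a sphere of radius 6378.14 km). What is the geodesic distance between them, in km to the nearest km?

11871 km

In radians: φ₁ = -1.2383, φ₂ = 0.1075, Δλ = 124.727° = 2.1769 rad.
cos c = sin φ₁ sin φ₂ + cos φ₁ cos φ₂ cos Δλ = (-0.9452)(0.1073) + (0.3264)(0.9942)(-0.5697) = -0.28633,
so c = arccos(-0.28633) = 1.86119 rad.
Distance = R·c = 6378.14 × 1.8612 ≈ 11871 km.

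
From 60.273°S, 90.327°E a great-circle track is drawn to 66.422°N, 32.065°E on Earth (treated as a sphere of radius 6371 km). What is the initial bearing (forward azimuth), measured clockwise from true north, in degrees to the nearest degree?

Δλ = -58.262° = -1.0169 rad.
y = sin Δλ · cos φ₂ = (-0.8505)(0.4000) = -0.3402
x = cos φ₁ sin φ₂ − sin φ₁ cos φ₂ cos Δλ = (0.4959)(0.9165) − (-0.8684)(0.4000)(0.5260) = 0.6372
θ = atan2(y, x) = -28.10°; adding 360° gives 332°.

332°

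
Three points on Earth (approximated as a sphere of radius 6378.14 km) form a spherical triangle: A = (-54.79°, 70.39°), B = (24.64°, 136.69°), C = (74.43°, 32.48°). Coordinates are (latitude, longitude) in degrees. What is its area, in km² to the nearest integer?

Side lengths (central angles): a = 1.2220, b = 2.2982, c = 1.7012 rad; semiperimeter s = 2.6107.
By l'Huilier's theorem, tan(E/4) = √[tan(s/2) tan((s−a)/2) tan((s−b)/2) tan((s−c)/2)], giving spherical excess E = 1.8086 rad.
Area = E·R² = 1.8086 × (6378.14)² ≈ 73575155 km².

73575155 km²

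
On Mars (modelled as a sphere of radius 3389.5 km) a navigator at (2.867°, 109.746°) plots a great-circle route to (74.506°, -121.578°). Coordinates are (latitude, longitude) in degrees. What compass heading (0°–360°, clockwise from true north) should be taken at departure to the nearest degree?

12°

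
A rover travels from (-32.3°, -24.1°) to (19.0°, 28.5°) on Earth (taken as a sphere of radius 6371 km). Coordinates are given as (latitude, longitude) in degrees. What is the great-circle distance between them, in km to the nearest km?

Let φ₁ = -0.5637 rad, φ₂ = 0.3316 rad, and Δλ = 0.9180 rad.
Haversine: a = sin²(Δφ/2) + cos φ₁ cos φ₂ sin²(Δλ/2) = 0.1874 + (0.8453)(0.9455)(0.1963) = 0.34427.
Central angle c = 2·arcsin(√a) = 1.25407 rad.
Distance = R·c = 6371 × 1.2541 ≈ 7990 km.

7990 km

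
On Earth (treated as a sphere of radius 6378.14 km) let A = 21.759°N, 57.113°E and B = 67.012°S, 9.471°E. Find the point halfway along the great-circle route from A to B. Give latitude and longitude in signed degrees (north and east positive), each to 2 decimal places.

Central angle δ = 1.6678 rad. Interpolating on the sphere with fraction f = 0.5:
P = [sin((1−f)δ)·A + sin(fδ)·B] / sin δ = 0.7441·A + 0.7441·B in Cartesian coordinates,
giving P = (0.6619, 0.6281, -0.4092), i.e. latitude -24.15°, longitude 43.50°.

-24.15°, 43.50°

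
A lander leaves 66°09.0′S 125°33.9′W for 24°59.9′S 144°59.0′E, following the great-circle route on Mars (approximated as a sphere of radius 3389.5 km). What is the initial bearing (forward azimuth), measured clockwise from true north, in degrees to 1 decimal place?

With φ₁ = -1.1545, φ₂ = -0.4363, Δλ = -1.5612 rad, the forward-azimuth formula gives
θ = atan2( sin Δλ cos φ₂ , cos φ₁ sin φ₂ − sin φ₁ cos φ₂ cos Δλ ) = atan2(-0.9063, -0.1629) = -100.19°.
Adding 360° brings this into [0°, 360°): 259.8°.

259.8°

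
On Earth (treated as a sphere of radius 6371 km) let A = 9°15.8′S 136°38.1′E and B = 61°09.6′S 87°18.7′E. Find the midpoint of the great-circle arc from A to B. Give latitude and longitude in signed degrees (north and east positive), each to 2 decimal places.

-37.49°, 120.93°

The central angle between A and B is δ = 1.1026 rad.
With f = 0.5, the slerp weights are sin((1−f)δ)/sin δ = 0.5870 and sin(fδ)/sin δ = 0.5870.
Weighted sum of the unit vectors: (0.5870)·(-0.7175,0.6777,-0.1610) + (0.5870)·(0.0226,0.4818,-0.8760) = (-0.4079, 0.6806, -0.6086).
Converting back: φ = atan2(z, √(x²+y²)) = -37.49°, λ = atan2(y, x) = 120.93°.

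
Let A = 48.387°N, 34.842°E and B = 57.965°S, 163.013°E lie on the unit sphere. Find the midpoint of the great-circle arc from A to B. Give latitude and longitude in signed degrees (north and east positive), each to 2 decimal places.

The central angle between A and B is δ = 2.5896 rad.
With f = 0.5, the slerp weights are sin((1−f)δ)/sin δ = 1.8349 and sin(fδ)/sin δ = 1.8349.
Weighted sum of the unit vectors: (1.8349)·(0.5450,0.3794,0.7476) + (1.8349)·(-0.5073,0.1550,-0.8477) = (0.0693, 0.9806, -0.1836).
Converting back: φ = atan2(z, √(x²+y²)) = -10.58°, λ = atan2(y, x) = 85.96°.

-10.58°, 85.96°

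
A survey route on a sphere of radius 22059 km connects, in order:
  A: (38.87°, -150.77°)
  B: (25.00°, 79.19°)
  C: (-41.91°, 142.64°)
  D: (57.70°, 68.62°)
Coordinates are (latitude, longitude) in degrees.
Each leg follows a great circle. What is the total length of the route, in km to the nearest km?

118139 km

Leg A→B: central angle 1.7607 rad, distance 38838.5 km.
Leg B→C: central angle 1.5516 rad, distance 34227.1 km.
Leg C→D: central angle 2.0433 rad, distance 45073.4 km.
Total: 38838.5 + 34227.1 + 45073.4 ≈ 118139 km.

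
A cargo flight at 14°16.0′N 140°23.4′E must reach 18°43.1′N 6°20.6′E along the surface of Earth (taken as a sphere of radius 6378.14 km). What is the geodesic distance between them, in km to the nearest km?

13803 km

In radians: φ₁ = 0.2490, φ₂ = 0.3267, Δλ = -134.047° = -2.3396 rad.
cos c = sin φ₁ sin φ₂ + cos φ₁ cos φ₂ cos Δλ = (0.2464)(0.3209) + (0.9692)(0.9471)(-0.6952) = -0.55908,
so c = arccos(-0.55908) = 2.16407 rad.
Distance = R·c = 6378.14 × 2.1641 ≈ 13803 km.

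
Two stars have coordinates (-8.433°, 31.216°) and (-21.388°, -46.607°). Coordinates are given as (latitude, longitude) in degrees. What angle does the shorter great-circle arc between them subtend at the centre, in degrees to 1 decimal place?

With latitudes φ₁ = -8.433°, φ₂ = -21.388° and longitude difference Δλ = -77.823°:
cos c = sin φ₁ sin φ₂ + cos φ₁ cos φ₂ cos Δλ = (-0.1467)(-0.3647) + (0.9892)(0.9311)(0.2109) = 0.24776,
so c = arccos(0.24776) = 1.32042 rad.
So the angular separation is 75.7°.

75.7°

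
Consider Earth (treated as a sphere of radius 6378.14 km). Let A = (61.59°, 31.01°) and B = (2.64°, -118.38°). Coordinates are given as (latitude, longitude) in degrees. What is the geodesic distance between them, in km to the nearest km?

Let φ₁ = 1.0749 rad, φ₂ = 0.0461 rad, and Δλ = -2.6073 rad.
Haversine: a = sin²(Δφ/2) + cos φ₁ cos φ₂ sin²(Δλ/2) = 0.2421 + (0.4758)(0.9989)(0.9303) = 0.68427.
Central angle c = 2·arcsin(√a) = 1.94823 rad.
Distance = R·c = 6378.14 × 1.9482 ≈ 12426 km.

12426 km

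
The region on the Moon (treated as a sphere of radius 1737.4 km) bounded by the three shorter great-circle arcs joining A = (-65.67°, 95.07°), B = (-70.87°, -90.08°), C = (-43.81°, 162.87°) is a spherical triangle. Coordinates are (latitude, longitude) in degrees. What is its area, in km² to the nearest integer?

898019 km²

Side lengths (central angles): a = 0.9463, b = 0.7331, c = 0.7577 rad; semiperimeter s = 1.2185.
By l'Huilier's theorem, tan(E/4) = √[tan(s/2) tan((s−a)/2) tan((s−b)/2) tan((s−c)/2)], giving spherical excess E = 0.2975 rad.
Area = E·R² = 0.2975 × (1737.4)² ≈ 898019 km².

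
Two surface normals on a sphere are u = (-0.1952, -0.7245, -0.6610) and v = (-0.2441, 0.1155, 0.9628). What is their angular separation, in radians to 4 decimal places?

2.3084 rad

u·v = -0.6724; |u| = 1.0000, |v| = 1.0000.
cos θ = (u·v)/(|u||v|) = -0.6725, so θ = 2.3084 rad.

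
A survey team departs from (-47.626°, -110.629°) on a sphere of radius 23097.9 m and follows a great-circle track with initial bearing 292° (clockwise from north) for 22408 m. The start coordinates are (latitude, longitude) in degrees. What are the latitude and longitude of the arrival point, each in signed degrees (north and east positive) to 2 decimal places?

Angular distance δ = d/R = 22408/23097.9 = 0.97013 rad; initial bearing θ = 5.0964 rad.
sin φ₂ = sin φ₁ cos δ + cos φ₁ sin δ cos θ = (-0.7388)(0.5652) + (0.6740)(0.8250)(0.3746) = -0.2093, so φ₂ = -12.08°.
Δλ = atan2(sin θ sin δ cos φ₁, cos δ − sin φ₁ sin φ₂) = atan2(-0.5155, 0.4106) = -51.463°.
λ₂ = -110.629° − 51.463° = -162.09°.

-12.08°, -162.09°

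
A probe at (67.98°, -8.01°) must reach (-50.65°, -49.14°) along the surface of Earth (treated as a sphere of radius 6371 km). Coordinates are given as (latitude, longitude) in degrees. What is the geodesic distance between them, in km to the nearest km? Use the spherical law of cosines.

13625 km

Let φ₁ = 1.1865 rad, φ₂ = -0.8840 rad, and Δλ = -0.7179 rad.
cos c = sin φ₁ sin φ₂ + cos φ₁ cos φ₂ cos Δλ = (0.9271)(-0.7733) + (0.3749)(0.6341)(0.7532) = -0.53782,
so c = arccos(-0.53782) = 2.13864 rad.
Distance = R·c = 6371 × 2.1386 ≈ 13625 km.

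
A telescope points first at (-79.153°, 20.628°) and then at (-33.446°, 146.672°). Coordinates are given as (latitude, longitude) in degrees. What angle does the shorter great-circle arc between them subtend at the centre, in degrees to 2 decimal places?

With latitudes φ₁ = -79.153°, φ₂ = -33.446° and longitude difference Δλ = 126.044°:
cos c = sin φ₁ sin φ₂ + cos φ₁ cos φ₂ cos Δλ = (-0.9821)(-0.5512) + (0.1882)(0.8344)(-0.5884) = 0.44891,
so c = arccos(0.44891) = 1.10525 rad.
So the angular separation is 63.33°.

63.33°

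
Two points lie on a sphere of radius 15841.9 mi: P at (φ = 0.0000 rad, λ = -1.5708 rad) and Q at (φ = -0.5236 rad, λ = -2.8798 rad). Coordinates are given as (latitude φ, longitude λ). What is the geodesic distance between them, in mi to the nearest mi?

With latitudes φ₁ = 0.000°, φ₂ = -30.000° and longitude difference Δλ = -75.000°:
cos c = sin φ₁ sin φ₂ + cos φ₁ cos φ₂ cos Δλ = (0.0000)(-0.5000) + (1.0000)(0.8660)(0.2588) = 0.22414,
so c = arccos(0.22414) = 1.34473 rad.
Distance = R·c = 15841.9 × 1.3447 ≈ 21303 mi.

21303 mi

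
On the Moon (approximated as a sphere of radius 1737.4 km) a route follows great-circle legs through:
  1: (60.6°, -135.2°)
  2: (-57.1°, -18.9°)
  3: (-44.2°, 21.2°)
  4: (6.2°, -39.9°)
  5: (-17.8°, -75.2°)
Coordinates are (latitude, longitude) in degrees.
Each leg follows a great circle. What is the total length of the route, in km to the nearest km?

Leg 1→2: central angle 2.5861 rad, distance 4493.1 km.
Leg 2→3: central angle 0.4881 rad, distance 848.0 km.
Leg 3→4: central angle 1.2983 rad, distance 2255.6 km.
Leg 4→5: central angle 0.7385 rad, distance 1283.0 km.
Total: 4493.1 + 848.0 + 2255.6 + 1283.0 ≈ 8880 km.

8880 km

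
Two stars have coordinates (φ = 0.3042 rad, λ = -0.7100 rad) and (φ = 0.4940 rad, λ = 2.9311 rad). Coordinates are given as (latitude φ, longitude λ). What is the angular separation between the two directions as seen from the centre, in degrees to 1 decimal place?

Let φ₁ = 0.3042 rad, φ₂ = 0.4940 rad, and Δλ = -2.6421 rad.
Haversine: a = sin²(Δφ/2) + cos φ₁ cos φ₂ sin²(Δλ/2) = 0.0090 + (0.9541)(0.8804)(0.9389) = 0.79768.
Central angle c = 2·arcsin(√a) = 2.20851 rad.
So the angular separation is 126.5°.

126.5°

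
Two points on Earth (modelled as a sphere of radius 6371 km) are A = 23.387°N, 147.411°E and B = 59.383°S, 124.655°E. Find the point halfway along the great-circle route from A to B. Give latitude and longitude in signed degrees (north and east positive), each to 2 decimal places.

Central angle δ = 1.4812 rad. Interpolating on the sphere with fraction f = 0.5:
P = [sin((1−f)δ)·A + sin(fδ)·B] / sin δ = 0.6775·A + 0.6775·B in Cartesian coordinates,
giving P = (-0.7201, 0.6187, -0.3141), i.e. latitude -18.31°, longitude 139.33°.

-18.31°, 139.33°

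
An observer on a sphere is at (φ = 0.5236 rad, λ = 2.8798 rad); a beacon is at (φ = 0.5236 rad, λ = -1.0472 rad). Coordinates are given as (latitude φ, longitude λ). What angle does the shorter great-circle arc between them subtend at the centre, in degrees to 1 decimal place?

Let φ₁ = 0.5236 rad, φ₂ = 0.5236 rad, and Δλ = 2.3562 rad.
cos c = sin φ₁ sin φ₂ + cos φ₁ cos φ₂ cos Δλ = (0.5000)(0.5000) + (0.8660)(0.8660)(-0.7071) = -0.28032,
so c = arccos(-0.28032) = 1.85493 rad.
So the angular separation is 106.3°.

106.3°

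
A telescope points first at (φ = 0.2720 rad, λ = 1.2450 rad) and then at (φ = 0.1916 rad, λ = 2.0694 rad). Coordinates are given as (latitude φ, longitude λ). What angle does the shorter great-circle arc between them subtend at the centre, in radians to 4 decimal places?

0.8048 rad

With latitudes φ₁ = 15.584°, φ₂ = 10.978° and longitude difference Δλ = 47.235°:
cos c = sin φ₁ sin φ₂ + cos φ₁ cos φ₂ cos Δλ = (0.2687)(0.1904) + (0.9632)(0.9817)(0.6790) = 0.69323,
so c = arccos(0.69323) = 0.80484 rad.
So the angular separation is 0.8048 rad.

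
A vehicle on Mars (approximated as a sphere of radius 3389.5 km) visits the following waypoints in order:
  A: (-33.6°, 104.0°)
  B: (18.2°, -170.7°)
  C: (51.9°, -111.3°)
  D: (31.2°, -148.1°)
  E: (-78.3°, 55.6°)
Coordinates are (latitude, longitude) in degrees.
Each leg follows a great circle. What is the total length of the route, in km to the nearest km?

18864 km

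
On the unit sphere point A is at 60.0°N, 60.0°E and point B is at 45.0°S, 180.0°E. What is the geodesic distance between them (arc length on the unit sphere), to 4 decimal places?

Let φ₁ = 1.0472 rad, φ₂ = -0.7854 rad, and Δλ = 2.0944 rad.
cos c = sin φ₁ sin φ₂ + cos φ₁ cos φ₂ cos Δλ = (0.8660)(-0.7071) + (0.5000)(0.7071)(-0.5000) = -0.78915,
so c = arccos(-0.78915) = 2.48022 rad.
On the unit sphere the arc length equals the central angle: 2.4802.

2.4802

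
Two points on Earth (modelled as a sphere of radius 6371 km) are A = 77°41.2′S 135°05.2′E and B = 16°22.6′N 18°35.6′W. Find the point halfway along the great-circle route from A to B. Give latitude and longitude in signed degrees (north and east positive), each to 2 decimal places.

-41.92°, -11.58°

The central angle between A and B is δ = 2.0475 rad.
With f = 0.5, the slerp weights are sin((1−f)δ)/sin δ = 0.9612 and sin(fδ)/sin δ = 0.9612.
Weighted sum of the unit vectors: (0.9612)·(-0.1510,0.1506,-0.9770) + (0.9612)·(0.9094,-0.3059,0.2820) = (0.7289, -0.1493, -0.6681).
Converting back: φ = atan2(z, √(x²+y²)) = -41.92°, λ = atan2(y, x) = -11.58°.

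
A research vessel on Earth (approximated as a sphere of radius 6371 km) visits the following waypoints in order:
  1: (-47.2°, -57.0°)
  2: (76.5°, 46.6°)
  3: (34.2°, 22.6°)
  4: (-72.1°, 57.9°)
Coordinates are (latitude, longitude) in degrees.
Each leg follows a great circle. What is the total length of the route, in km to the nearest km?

32410 km

Leg 1→2: central angle 2.4200 rad, distance 15417.8 km.
Leg 2→3: central angle 0.7628 rad, distance 4859.5 km.
Leg 3→4: central angle 1.9044 rad, distance 12132.6 km.
Total: 15417.8 + 4859.5 + 12132.6 ≈ 32410 km.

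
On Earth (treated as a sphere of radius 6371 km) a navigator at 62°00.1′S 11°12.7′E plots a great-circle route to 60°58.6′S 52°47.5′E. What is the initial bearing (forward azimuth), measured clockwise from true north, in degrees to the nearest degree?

106°

Δλ = 41.580° = 0.7257 rad.
y = sin Δλ · cos φ₂ = (0.6637)(0.4852) = 0.3220
x = cos φ₁ sin φ₂ − sin φ₁ cos φ₂ cos Δλ = (0.4694)(-0.8744) − (-0.8830)(0.4852)(0.7480) = -0.0901
θ = atan2(y, x) = 105.62°, so the bearing is 106°.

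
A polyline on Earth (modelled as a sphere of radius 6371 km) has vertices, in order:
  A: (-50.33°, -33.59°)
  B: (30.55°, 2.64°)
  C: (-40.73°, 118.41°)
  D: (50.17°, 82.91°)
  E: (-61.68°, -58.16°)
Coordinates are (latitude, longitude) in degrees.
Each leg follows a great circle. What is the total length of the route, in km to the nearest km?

Leg A→B: central angle 1.5186 rad, distance 9674.8 km.
Leg B→C: central angle 2.2337 rad, distance 14230.7 km.
Leg C→D: central angle 1.6769 rad, distance 10683.7 km.
Leg D→E: central angle 2.7199 rad, distance 17328.6 km.
Total: 9674.8 + 14230.7 + 10683.7 + 17328.6 ≈ 51918 km.

51918 km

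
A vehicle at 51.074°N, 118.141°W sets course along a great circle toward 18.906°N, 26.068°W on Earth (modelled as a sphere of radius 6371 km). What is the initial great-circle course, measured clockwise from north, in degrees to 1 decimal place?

Δλ = 92.073° = 1.6070 rad.
y = sin Δλ · cos φ₂ = (0.9993)(0.9461) = 0.9454
x = cos φ₁ sin φ₂ − sin φ₁ cos φ₂ cos Δλ = (0.6283)(0.3240) − (0.7780)(0.9461)(-0.0362) = 0.2302
θ = atan2(y, x) = 76.32°, so the bearing is 76.3°.

76.3°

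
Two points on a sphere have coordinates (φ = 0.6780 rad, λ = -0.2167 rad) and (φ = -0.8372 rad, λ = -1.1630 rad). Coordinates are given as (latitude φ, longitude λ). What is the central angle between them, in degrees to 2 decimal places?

99.27°

With latitudes φ₁ = 38.847°, φ₂ = -47.968° and longitude difference Δλ = -54.219°:
Haversine: a = sin²(Δφ/2) + cos φ₁ cos φ₂ sin²(Δλ/2) = 0.4722 + (0.7788)(0.6695)(0.2077) = 0.58050.
Central angle c = 2·arcsin(√a) = 1.73250 rad.
So the angular separation is 99.27°.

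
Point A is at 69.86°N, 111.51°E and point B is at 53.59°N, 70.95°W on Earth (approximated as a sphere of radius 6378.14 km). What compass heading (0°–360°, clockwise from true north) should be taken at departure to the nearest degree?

2°

With φ₁ = 1.2193, φ₂ = 0.9353, Δλ = 3.0987 rad, the forward-azimuth formula gives
θ = atan2( sin Δλ cos φ₂ , cos φ₁ sin φ₂ − sin φ₁ cos φ₂ cos Δλ ) = atan2(0.0255, 0.8339) = 1.75°.
So the initial bearing is 2°.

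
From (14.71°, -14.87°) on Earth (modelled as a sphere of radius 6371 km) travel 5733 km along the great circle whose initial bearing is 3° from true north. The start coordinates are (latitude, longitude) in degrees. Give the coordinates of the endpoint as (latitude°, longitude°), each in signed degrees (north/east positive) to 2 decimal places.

66.12°, -9.06°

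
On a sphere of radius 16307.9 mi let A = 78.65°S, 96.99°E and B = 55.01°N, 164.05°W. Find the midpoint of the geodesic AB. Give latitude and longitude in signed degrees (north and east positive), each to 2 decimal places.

Central angle δ = 2.5336 rad. Interpolating on the sphere with fraction f = 0.5:
P = [sin((1−f)δ)·A + sin(fδ)·B] / sin δ = 1.6704·A + 1.6704·B in Cartesian coordinates,
giving P = (-0.9610, 0.0631, -0.2693), i.e. latitude -15.62°, longitude 176.24°.

-15.62°, 176.24°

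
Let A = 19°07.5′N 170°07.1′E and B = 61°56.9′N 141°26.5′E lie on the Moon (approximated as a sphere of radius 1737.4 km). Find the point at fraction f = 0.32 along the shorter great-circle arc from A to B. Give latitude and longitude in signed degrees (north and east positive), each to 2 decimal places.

33.42°, 164.61°

Central angle δ = 0.8245 rad. Interpolating on the sphere with fraction f = 0.32:
P = [sin((1−f)δ)·A + sin(fδ)·B] / sin δ = 0.7242·A + 0.3552·B in Cartesian coordinates,
giving P = (-0.8047, 0.2215, 0.5507), i.e. latitude 33.42°, longitude 164.61°.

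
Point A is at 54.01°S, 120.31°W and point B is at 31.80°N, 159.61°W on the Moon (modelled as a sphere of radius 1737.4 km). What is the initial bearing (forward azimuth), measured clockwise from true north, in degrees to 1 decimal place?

327.4°

With φ₁ = -0.9427, φ₂ = 0.5550, Δλ = -0.6859 rad, the forward-azimuth formula gives
θ = atan2( sin Δλ cos φ₂ , cos φ₁ sin φ₂ − sin φ₁ cos φ₂ cos Δλ ) = atan2(-0.5383, 0.8418) = -32.60°.
Adding 360° brings this into [0°, 360°): 327.4°.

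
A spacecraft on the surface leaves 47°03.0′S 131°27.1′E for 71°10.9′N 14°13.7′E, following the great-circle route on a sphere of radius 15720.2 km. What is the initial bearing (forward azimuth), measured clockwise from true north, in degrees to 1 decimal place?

331.9°

Δλ = -117.223° = -2.0459 rad.
y = sin Δλ · cos φ₂ = (-0.8892)(0.3226) = -0.2868
x = cos φ₁ sin φ₂ − sin φ₁ cos φ₂ cos Δλ = (0.6814)(0.9465) − (-0.7319)(0.3226)(-0.4575) = 0.5369
θ = atan2(y, x) = -28.11°; adding 360° gives 331.9°.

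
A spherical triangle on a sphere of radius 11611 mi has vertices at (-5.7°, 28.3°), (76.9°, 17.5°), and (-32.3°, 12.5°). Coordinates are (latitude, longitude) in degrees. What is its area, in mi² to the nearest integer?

39931036 mi²

Side lengths (central angles): a = 1.9067, b = 0.5309, c = 1.4457 rad; semiperimeter s = 1.9416.
By l'Huilier's theorem, tan(E/4) = √[tan(s/2) tan((s−a)/2) tan((s−b)/2) tan((s−c)/2)], giving spherical excess E = 0.2962 rad.
Area = E·R² = 0.2962 × (11611)² ≈ 39931036 mi².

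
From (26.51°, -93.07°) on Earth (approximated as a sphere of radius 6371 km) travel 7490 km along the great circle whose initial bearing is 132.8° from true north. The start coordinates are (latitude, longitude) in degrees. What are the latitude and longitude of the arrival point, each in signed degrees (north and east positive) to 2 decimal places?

-22.91°, -45.75°

Angular distance δ = d/R = 7490/6371 = 1.17564 rad; initial bearing θ = 2.3178 rad.
sin φ₂ = sin φ₁ cos δ + cos φ₁ sin δ cos θ = (0.4464)(0.3850) + (0.8949)(0.9229)(-0.6794) = -0.3893, so φ₂ = -22.91°.
Δλ = atan2(sin θ sin δ cos φ₁, cos δ − sin φ₁ sin φ₂) = atan2(0.6060, 0.5587) = 47.323°.
λ₂ = -93.070° + 47.323° = -45.75°.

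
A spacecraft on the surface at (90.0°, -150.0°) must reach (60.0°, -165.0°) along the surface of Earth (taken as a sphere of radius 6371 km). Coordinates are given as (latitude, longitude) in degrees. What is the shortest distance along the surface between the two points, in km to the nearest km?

3336 km

Let φ₁ = 1.5708 rad, φ₂ = 1.0472 rad, and Δλ = -0.2618 rad.
cos c = sin φ₁ sin φ₂ + cos φ₁ cos φ₂ cos Δλ = (1.0000)(0.8660) + (0.0000)(0.5000)(0.9659) = 0.86603,
so c = arccos(0.86603) = 0.52360 rad.
Distance = R·c = 6371 × 0.5236 ≈ 3336 km.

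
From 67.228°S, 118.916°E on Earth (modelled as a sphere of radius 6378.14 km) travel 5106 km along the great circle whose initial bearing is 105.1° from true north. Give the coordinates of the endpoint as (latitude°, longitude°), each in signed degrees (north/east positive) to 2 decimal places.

Angular distance δ = d/R = 5106/6378.14 = 0.80055 rad; initial bearing θ = 1.8343 rad.
sin φ₂ = sin φ₁ cos δ + cos φ₁ sin δ cos θ = (-0.9221)(0.6963) + (0.3871)(0.7177)(-0.2605) = -0.7144, so φ₂ = -45.59°.
Δλ = atan2(sin θ sin δ cos φ₁, cos δ − sin φ₁ sin φ₂) = atan2(0.2682, 0.0376) = 82.022°.
λ₂ = 118.916° + 82.022° = 200.94° → -159.06° after wrapping to (−180°, 180°].

-45.59°, -159.06°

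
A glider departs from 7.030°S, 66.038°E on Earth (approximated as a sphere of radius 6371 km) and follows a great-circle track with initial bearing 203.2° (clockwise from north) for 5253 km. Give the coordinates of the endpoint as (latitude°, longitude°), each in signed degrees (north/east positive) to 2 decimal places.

-48.84°, 39.97°

Angular distance δ = d/R = 5253/6371 = 0.82452 rad; initial bearing θ = 3.5465 rad.
sin φ₂ = sin φ₁ cos δ + cos φ₁ sin δ cos θ = (-0.1224)(0.6789) + (0.9925)(0.7342)(-0.9191) = -0.7529, so φ₂ = -48.84°.
Δλ = atan2(sin θ sin δ cos φ₁, cos δ − sin φ₁ sin φ₂) = atan2(-0.2871, 0.5868) = -26.069°.
λ₂ = 66.038° − 26.069° = 39.97°.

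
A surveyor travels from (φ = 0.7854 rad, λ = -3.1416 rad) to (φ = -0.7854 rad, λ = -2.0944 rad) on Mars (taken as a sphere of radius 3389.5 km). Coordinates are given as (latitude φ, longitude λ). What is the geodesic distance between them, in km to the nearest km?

6181 km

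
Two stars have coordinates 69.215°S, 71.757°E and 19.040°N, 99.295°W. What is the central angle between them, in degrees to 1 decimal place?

Let φ₁ = -1.2080 rad, φ₂ = 0.3323 rad, and Δλ = -2.9854 rad.
Haversine: a = sin²(Δφ/2) + cos φ₁ cos φ₂ sin²(Δλ/2) = 0.4848 + (0.3549)(0.9453)(0.9939) = 0.81818.
Central angle c = 2·arcsin(√a) = 2.26057 rad.
So the angular separation is 129.5°.

129.5°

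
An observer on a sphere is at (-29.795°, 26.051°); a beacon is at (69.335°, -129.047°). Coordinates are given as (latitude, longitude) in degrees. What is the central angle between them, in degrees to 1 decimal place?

Let φ₁ = -0.5200 rad, φ₂ = 1.2101 rad, and Δλ = -2.7070 rad.
Haversine: a = sin²(Δφ/2) + cos φ₁ cos φ₂ sin²(Δλ/2) = 0.5793 + (0.8678)(0.3529)(0.9535) = 0.87135.
Central angle c = 2·arcsin(√a) = 2.40790 rad.
So the angular separation is 138.0°.

138.0°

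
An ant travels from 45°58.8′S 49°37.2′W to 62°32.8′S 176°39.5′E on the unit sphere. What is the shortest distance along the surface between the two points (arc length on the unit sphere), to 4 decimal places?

Let φ₁ = -0.8025 rad, φ₂ = -1.0916 rad, and Δλ = -2.3339 rad.
cos c = sin φ₁ sin φ₂ + cos φ₁ cos φ₂ cos Δλ = (-0.7191)(-0.8874) + (0.6949)(0.4610)(-0.6912) = 0.41669,
so c = arccos(0.41669) = 1.14099 rad.
On the unit sphere the arc length equals the central angle: 1.1410.

1.1410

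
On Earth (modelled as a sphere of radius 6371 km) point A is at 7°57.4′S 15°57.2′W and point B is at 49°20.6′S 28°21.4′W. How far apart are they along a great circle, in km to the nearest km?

4745 km

In radians: φ₁ = -0.1389, φ₂ = -0.8612, Δλ = -12.403° = -0.2165 rad.
cos c = sin φ₁ sin φ₂ + cos φ₁ cos φ₂ cos Δλ = (-0.1384)(-0.7586) + (0.9904)(0.6515)(0.9767) = 0.73520,
so c = arccos(0.73520) = 0.74483 rad.
Distance = R·c = 6371 × 0.7448 ≈ 4745 km.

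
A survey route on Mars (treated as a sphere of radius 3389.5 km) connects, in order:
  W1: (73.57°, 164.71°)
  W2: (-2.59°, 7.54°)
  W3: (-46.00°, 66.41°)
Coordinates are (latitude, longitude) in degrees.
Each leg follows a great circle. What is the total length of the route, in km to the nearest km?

Leg W1→W2: central angle 1.8794 rad, distance 6370.3 km.
Leg W2→W3: central angle 1.1688 rad, distance 3961.6 km.
Total: 6370.3 + 3961.6 ≈ 10332 km.

10332 km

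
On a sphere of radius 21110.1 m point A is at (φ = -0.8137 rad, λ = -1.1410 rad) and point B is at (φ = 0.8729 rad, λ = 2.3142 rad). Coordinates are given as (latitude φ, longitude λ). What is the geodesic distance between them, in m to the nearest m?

61756 m

With latitudes φ₁ = -46.622°, φ₂ = 50.013° and longitude difference Δλ = -162.032°:
Haversine: a = sin²(Δφ/2) + cos φ₁ cos φ₂ sin²(Δλ/2) = 0.5578 + (0.6868)(0.6426)(0.9756) = 0.98836.
Central angle c = 2·arcsin(√a) = 2.92540 rad.
Distance = R·c = 21110.1 × 2.9254 ≈ 61756 m.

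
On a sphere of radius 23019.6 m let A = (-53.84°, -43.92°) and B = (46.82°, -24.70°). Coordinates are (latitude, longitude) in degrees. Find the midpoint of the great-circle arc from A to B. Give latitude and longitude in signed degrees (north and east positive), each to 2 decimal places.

Central angle δ = 1.7798 rad. Interpolating on the sphere with fraction f = 0.5:
P = [sin((1−f)δ)·A + sin(fδ)·B] / sin δ = 0.7943·A + 0.7943·B in Cartesian coordinates,
giving P = (0.8314, -0.5522, -0.0621), i.e. latitude -3.56°, longitude -33.59°.

-3.56°, -33.59°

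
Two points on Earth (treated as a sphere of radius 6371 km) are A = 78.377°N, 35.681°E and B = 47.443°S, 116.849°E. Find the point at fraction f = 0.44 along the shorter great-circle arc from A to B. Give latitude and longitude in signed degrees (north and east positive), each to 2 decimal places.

The central angle between A and B is δ = 2.3470 rad.
With f = 0.44, the slerp weights are sin((1−f)δ)/sin δ = 1.3556 and sin(fδ)/sin δ = 1.2033.
Weighted sum of the unit vectors: (1.3556)·(0.1637,0.1175,0.9795) + (1.2033)·(-0.3055,0.6034,-0.7366) = (-0.1457, 0.8854, 0.4414).
Converting back: φ = atan2(z, √(x²+y²)) = 26.19°, λ = atan2(y, x) = 99.35°.

26.19°, 99.35°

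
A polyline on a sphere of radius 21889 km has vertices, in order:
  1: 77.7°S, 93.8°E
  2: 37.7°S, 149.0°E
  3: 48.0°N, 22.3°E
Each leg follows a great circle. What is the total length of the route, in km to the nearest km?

Leg 1→2: central angle 0.8042 rad, distance 17603.2 km.
Leg 2→3: central angle 2.4510 rad, distance 53649.5 km.
Total: 17603.2 + 53649.5 ≈ 71253 km.

71253 km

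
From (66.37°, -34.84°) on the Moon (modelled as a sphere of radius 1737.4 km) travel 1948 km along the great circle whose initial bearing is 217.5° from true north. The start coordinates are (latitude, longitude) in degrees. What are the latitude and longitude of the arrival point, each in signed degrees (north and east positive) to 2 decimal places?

6.42°, -68.33°

Angular distance δ = d/R = 1948/1737.4 = 1.12122 rad; initial bearing θ = 3.7961 rad.
sin φ₂ = sin φ₁ cos δ + cos φ₁ sin δ cos θ = (0.9162)(0.4346) + (0.4008)(0.9006)(-0.7934) = 0.1117, so φ₂ = 6.42°.
Δλ = atan2(sin θ sin δ cos φ₁, cos δ − sin φ₁ sin φ₂) = atan2(-0.2198, 0.3322) = -33.485°.
λ₂ = -34.840° − 33.485° = -68.33°.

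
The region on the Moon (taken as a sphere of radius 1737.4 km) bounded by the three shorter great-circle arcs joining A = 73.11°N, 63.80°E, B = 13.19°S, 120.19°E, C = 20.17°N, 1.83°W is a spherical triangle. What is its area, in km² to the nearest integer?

Side lengths (central angles): a = 2.1691, b = 1.1125, c = 1.6326 rad; semiperimeter s = 2.4571.
By l'Huilier's theorem, tan(E/4) = √[tan(s/2) tan((s−a)/2) tan((s−b)/2) tan((s−c)/2)], giving spherical excess E = 1.4399 rad.
Area = E·R² = 1.4399 × (1737.4)² ≈ 4346452 km².

4346452 km²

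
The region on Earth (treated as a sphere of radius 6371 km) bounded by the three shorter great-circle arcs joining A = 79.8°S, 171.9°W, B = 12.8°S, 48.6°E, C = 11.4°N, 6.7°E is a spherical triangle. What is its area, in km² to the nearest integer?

33505476 km²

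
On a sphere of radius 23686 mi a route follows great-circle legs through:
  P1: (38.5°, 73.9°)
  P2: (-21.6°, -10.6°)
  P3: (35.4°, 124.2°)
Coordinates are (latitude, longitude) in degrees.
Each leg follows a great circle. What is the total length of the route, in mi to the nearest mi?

Leg P1→P2: central angle 1.7309 rad, distance 40998.1 mi.
Leg P2→P3: central angle 2.4148 rad, distance 57195.9 mi.
Total: 40998.1 + 57195.9 ≈ 98194 mi.

98194 mi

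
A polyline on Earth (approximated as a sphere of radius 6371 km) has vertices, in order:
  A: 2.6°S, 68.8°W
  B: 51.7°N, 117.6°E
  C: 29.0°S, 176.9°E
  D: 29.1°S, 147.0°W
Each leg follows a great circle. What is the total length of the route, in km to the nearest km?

28688 km

Leg A→B: central angle 2.2795 rad, distance 14523.0 km.
Leg B→C: central angle 1.6747 rad, distance 10669.5 km.
Leg C→D: central angle 0.5486 rad, distance 3495.1 km.
Total: 14523.0 + 10669.5 + 3495.1 ≈ 28688 km.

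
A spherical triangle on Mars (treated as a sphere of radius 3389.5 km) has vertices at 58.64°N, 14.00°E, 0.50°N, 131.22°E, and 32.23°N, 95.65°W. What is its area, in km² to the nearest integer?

Side lengths (central angles): a = 2.1817, b = 1.2584, c = 1.8035 rad; semiperimeter s = 2.6218.
By l'Huilier's theorem, tan(E/4) = √[tan(s/2) tan((s−a)/2) tan((s−b)/2) tan((s−c)/2)], giving spherical excess E = 1.9929 rad.
Area = E·R² = 1.9929 × (3389.5)² ≈ 22896300 km².

22896300 km²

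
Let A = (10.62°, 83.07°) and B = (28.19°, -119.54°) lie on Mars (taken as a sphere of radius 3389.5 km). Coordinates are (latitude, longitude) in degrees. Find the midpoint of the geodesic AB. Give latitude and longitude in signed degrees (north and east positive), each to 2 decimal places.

60.02°, 146.53°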